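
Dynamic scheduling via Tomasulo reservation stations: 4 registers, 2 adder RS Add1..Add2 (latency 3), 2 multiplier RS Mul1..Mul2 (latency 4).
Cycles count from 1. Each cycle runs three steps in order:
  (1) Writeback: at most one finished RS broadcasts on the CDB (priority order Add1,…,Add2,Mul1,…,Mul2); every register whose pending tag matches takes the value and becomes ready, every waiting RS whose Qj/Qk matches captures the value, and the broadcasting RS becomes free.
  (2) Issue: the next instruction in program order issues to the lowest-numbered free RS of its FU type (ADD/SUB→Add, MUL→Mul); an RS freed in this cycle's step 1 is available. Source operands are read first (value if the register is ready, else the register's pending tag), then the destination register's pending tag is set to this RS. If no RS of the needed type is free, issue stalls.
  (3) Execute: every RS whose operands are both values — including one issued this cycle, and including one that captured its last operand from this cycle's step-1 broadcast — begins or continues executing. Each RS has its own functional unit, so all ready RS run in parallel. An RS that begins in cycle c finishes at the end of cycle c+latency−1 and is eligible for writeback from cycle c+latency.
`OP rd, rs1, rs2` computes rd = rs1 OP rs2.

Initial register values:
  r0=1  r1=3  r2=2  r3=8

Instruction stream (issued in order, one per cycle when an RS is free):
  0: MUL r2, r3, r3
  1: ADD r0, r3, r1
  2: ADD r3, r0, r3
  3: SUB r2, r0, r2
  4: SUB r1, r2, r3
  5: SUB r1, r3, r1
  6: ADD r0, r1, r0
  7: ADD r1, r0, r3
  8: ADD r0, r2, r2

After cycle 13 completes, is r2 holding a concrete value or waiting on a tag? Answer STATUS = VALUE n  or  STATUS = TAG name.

STATUS = VALUE -53

  c1: issue MUL r2<-Mul1  regs: r0:1,r1:3,r2:Mul1,r3:8
  c2: issue ADD r0<-Add1  regs: r0:Add1,r1:3,r2:Mul1,r3:8
  c3: issue ADD r3<-Add2  regs: r0:Add1,r1:3,r2:Mul1,r3:Add2
  c4: stall  regs: r0:Add1,r1:3,r2:Mul1,r3:Add2
  c5: CDB Add1=11; issue SUB r2<-Add1  regs: r0:11,r1:3,r2:Add1,r3:Add2
  c6: CDB Mul1=64; stall  regs: r0:11,r1:3,r2:Add1,r3:Add2
  c7: stall  regs: r0:11,r1:3,r2:Add1,r3:Add2
  c8: CDB Add2=19; issue SUB r1<-Add2  regs: r0:11,r1:Add2,r2:Add1,r3:19
  c9: CDB Add1=-53; issue SUB r1<-Add1  regs: r0:11,r1:Add1,r2:-53,r3:19
  c10: stall  regs: r0:11,r1:Add1,r2:-53,r3:19
  c11: stall  regs: r0:11,r1:Add1,r2:-53,r3:19
  c12: CDB Add2=-72; issue ADD r0<-Add2  regs: r0:Add2,r1:Add1,r2:-53,r3:19
  c13: stall  regs: r0:Add2,r1:Add1,r2:-53,r3:19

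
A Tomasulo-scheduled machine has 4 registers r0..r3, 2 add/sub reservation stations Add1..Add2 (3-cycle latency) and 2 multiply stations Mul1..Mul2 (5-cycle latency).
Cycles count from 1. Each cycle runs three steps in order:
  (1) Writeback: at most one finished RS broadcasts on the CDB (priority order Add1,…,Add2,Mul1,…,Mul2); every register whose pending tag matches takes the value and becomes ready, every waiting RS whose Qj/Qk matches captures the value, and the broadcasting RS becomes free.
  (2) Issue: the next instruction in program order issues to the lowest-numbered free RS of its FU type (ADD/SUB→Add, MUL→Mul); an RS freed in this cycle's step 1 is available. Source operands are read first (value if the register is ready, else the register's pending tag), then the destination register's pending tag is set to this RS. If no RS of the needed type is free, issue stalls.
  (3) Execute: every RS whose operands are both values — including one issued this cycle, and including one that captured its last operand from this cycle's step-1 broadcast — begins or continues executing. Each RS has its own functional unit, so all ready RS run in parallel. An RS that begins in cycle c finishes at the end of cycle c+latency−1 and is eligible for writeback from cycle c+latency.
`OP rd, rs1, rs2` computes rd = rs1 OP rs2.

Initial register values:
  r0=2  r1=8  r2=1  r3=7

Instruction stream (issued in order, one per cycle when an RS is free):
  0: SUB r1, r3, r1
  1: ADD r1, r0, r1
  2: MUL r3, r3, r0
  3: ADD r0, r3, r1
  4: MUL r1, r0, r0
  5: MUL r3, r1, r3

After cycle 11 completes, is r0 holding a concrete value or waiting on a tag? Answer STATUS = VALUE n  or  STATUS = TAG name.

cycle 1: issue SUB r1<-Add1 // r0:2,r1:Add1,r2:1,r3:7
cycle 2: issue ADD r1<-Add2 // r0:2,r1:Add2,r2:1,r3:7
cycle 3: issue MUL r3<-Mul1 // r0:2,r1:Add2,r2:1,r3:Mul1
cycle 4: CDB Add1=-1; issue ADD r0<-Add1 // r0:Add1,r1:Add2,r2:1,r3:Mul1
cycle 5: issue MUL r1<-Mul2 // r0:Add1,r1:Mul2,r2:1,r3:Mul1
cycle 6: stall // r0:Add1,r1:Mul2,r2:1,r3:Mul1
cycle 7: CDB Add2=1; stall // r0:Add1,r1:Mul2,r2:1,r3:Mul1
cycle 8: CDB Mul1=14; issue MUL r3<-Mul1 // r0:Add1,r1:Mul2,r2:1,r3:Mul1
cycle 9: - // r0:Add1,r1:Mul2,r2:1,r3:Mul1
cycle 10: - // r0:Add1,r1:Mul2,r2:1,r3:Mul1
cycle 11: CDB Add1=15 // r0:15,r1:Mul2,r2:1,r3:Mul1

STATUS = VALUE 15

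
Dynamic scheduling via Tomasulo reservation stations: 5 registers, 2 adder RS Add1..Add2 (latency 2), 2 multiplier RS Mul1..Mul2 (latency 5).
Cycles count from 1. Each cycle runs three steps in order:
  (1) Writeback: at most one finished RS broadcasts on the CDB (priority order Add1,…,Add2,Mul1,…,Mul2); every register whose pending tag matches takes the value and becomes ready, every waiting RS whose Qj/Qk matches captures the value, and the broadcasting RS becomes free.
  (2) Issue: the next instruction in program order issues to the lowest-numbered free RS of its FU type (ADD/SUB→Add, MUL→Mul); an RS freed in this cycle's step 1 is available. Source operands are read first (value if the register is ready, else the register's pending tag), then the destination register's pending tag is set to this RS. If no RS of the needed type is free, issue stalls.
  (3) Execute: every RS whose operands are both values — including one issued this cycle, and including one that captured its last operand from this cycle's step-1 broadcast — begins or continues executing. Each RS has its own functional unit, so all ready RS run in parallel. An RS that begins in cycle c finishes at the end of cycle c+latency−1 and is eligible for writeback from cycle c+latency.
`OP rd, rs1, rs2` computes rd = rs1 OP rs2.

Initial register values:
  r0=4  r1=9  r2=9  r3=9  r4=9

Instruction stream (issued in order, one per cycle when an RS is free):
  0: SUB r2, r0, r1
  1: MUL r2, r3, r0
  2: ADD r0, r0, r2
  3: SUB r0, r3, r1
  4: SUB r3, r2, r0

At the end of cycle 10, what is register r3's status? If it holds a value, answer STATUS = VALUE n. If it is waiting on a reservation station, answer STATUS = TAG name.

STATUS = VALUE 36

  c1: issue SUB r2<-Add1  regs: r0:4,r1:9,r2:Add1,r3:9,r4:9
  c2: issue MUL r2<-Mul1  regs: r0:4,r1:9,r2:Mul1,r3:9,r4:9
  c3: CDB Add1=-5; issue ADD r0<-Add1  regs: r0:Add1,r1:9,r2:Mul1,r3:9,r4:9
  c4: issue SUB r0<-Add2  regs: r0:Add2,r1:9,r2:Mul1,r3:9,r4:9
  c5: stall  regs: r0:Add2,r1:9,r2:Mul1,r3:9,r4:9
  c6: CDB Add2=0; issue SUB r3<-Add2  regs: r0:0,r1:9,r2:Mul1,r3:Add2,r4:9
  c7: CDB Mul1=36  regs: r0:0,r1:9,r2:36,r3:Add2,r4:9
  c8: -  regs: r0:0,r1:9,r2:36,r3:Add2,r4:9
  c9: CDB Add1=40  regs: r0:0,r1:9,r2:36,r3:Add2,r4:9
  c10: CDB Add2=36  regs: r0:0,r1:9,r2:36,r3:36,r4:9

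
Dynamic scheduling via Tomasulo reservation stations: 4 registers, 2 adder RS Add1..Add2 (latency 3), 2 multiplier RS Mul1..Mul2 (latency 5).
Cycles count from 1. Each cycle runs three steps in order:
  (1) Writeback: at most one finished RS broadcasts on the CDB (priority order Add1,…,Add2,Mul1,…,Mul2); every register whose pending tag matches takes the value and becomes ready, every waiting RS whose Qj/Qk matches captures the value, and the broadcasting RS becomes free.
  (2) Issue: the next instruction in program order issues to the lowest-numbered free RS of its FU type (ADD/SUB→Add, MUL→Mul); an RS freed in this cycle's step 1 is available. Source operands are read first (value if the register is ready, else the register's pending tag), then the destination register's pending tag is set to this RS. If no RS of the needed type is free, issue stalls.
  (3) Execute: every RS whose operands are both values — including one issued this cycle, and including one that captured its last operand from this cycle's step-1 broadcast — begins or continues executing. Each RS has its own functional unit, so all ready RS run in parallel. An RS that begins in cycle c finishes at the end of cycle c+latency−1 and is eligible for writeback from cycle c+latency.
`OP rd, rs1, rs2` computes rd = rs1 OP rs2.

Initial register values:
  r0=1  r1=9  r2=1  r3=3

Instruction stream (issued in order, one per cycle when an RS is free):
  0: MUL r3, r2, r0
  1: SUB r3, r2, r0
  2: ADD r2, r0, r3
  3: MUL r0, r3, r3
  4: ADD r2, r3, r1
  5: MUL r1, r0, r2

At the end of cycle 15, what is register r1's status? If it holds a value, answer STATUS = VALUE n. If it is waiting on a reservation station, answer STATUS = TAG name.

c1: issue MUL r3<-Mul1 | r0:1,r1:9,r2:1,r3:Mul1
c2: issue SUB r3<-Add1 | r0:1,r1:9,r2:1,r3:Add1
c3: issue ADD r2<-Add2 | r0:1,r1:9,r2:Add2,r3:Add1
c4: issue MUL r0<-Mul2 | r0:Mul2,r1:9,r2:Add2,r3:Add1
c5: CDB Add1=0; issue ADD r2<-Add1 | r0:Mul2,r1:9,r2:Add1,r3:0
c6: CDB Mul1=1; issue MUL r1<-Mul1 | r0:Mul2,r1:Mul1,r2:Add1,r3:0
c7: - | r0:Mul2,r1:Mul1,r2:Add1,r3:0
c8: CDB Add1=9 | r0:Mul2,r1:Mul1,r2:9,r3:0
c9: CDB Add2=1 | r0:Mul2,r1:Mul1,r2:9,r3:0
c10: CDB Mul2=0 | r0:0,r1:Mul1,r2:9,r3:0
c11: - | r0:0,r1:Mul1,r2:9,r3:0
c12: - | r0:0,r1:Mul1,r2:9,r3:0
c13: - | r0:0,r1:Mul1,r2:9,r3:0
c14: - | r0:0,r1:Mul1,r2:9,r3:0
c15: CDB Mul1=0 | r0:0,r1:0,r2:9,r3:0

STATUS = VALUE 0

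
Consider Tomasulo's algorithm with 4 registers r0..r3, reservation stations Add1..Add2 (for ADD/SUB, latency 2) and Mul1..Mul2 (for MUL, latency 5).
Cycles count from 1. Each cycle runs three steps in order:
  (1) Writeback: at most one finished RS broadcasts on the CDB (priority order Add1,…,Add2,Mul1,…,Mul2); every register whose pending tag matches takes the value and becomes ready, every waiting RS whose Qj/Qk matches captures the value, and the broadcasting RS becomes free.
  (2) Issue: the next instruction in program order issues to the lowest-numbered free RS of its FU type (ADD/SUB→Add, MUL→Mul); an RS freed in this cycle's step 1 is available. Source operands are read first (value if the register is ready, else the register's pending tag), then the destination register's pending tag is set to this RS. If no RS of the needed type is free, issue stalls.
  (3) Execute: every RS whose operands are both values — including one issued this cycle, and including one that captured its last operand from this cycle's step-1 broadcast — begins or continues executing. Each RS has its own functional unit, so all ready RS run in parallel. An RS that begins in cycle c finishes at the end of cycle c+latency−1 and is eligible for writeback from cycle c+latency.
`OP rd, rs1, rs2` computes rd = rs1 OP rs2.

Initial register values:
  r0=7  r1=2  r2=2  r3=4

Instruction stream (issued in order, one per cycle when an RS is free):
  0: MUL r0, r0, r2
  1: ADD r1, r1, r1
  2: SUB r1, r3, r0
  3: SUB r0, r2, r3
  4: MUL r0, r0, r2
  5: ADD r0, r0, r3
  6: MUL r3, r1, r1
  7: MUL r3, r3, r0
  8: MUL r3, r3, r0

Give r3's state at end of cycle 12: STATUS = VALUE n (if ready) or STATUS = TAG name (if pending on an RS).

STATUS = TAG Mul2

  c1: issue MUL r0<-Mul1  regs: r0:Mul1,r1:2,r2:2,r3:4
  c2: issue ADD r1<-Add1  regs: r0:Mul1,r1:Add1,r2:2,r3:4
  c3: issue SUB r1<-Add2  regs: r0:Mul1,r1:Add2,r2:2,r3:4
  c4: CDB Add1=4; issue SUB r0<-Add1  regs: r0:Add1,r1:Add2,r2:2,r3:4
  c5: issue MUL r0<-Mul2  regs: r0:Mul2,r1:Add2,r2:2,r3:4
  c6: CDB Add1=-2; issue ADD r0<-Add1  regs: r0:Add1,r1:Add2,r2:2,r3:4
  c7: CDB Mul1=14; issue MUL r3<-Mul1  regs: r0:Add1,r1:Add2,r2:2,r3:Mul1
  c8: stall  regs: r0:Add1,r1:Add2,r2:2,r3:Mul1
  c9: CDB Add2=-10; stall  regs: r0:Add1,r1:-10,r2:2,r3:Mul1
  c10: stall  regs: r0:Add1,r1:-10,r2:2,r3:Mul1
  c11: CDB Mul2=-4; issue MUL r3<-Mul2  regs: r0:Add1,r1:-10,r2:2,r3:Mul2
  c12: stall  regs: r0:Add1,r1:-10,r2:2,r3:Mul2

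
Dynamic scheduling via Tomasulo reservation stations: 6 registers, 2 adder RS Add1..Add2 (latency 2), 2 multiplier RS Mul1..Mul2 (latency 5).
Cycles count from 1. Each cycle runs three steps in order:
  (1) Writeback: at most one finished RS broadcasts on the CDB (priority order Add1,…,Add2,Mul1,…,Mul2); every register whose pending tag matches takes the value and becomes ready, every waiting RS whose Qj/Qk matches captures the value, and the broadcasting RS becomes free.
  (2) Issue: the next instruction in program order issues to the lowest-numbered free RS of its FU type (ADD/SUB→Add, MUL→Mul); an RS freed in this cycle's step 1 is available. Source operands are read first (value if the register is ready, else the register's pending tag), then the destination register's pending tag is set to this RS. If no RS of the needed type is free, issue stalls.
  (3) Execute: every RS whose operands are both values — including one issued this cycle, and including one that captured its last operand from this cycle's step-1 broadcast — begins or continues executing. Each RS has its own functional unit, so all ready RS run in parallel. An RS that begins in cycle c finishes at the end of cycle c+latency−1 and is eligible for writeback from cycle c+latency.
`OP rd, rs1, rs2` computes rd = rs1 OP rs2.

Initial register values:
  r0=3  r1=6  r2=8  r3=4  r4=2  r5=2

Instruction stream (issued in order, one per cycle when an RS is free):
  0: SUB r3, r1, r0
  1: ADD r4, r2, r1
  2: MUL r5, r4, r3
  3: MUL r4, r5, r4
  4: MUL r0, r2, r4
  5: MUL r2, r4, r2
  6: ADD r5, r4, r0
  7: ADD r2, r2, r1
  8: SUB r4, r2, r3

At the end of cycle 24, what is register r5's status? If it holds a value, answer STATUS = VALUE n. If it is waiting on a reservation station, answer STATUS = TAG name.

cycle 1: issue SUB r3<-Add1 // r0:3,r1:6,r2:8,r3:Add1,r4:2,r5:2
cycle 2: issue ADD r4<-Add2 // r0:3,r1:6,r2:8,r3:Add1,r4:Add2,r5:2
cycle 3: CDB Add1=3; issue MUL r5<-Mul1 // r0:3,r1:6,r2:8,r3:3,r4:Add2,r5:Mul1
cycle 4: CDB Add2=14; issue MUL r4<-Mul2 // r0:3,r1:6,r2:8,r3:3,r4:Mul2,r5:Mul1
cycle 5: stall // r0:3,r1:6,r2:8,r3:3,r4:Mul2,r5:Mul1
cycle 6: stall // r0:3,r1:6,r2:8,r3:3,r4:Mul2,r5:Mul1
cycle 7: stall // r0:3,r1:6,r2:8,r3:3,r4:Mul2,r5:Mul1
cycle 8: stall // r0:3,r1:6,r2:8,r3:3,r4:Mul2,r5:Mul1
cycle 9: CDB Mul1=42; issue MUL r0<-Mul1 // r0:Mul1,r1:6,r2:8,r3:3,r4:Mul2,r5:42
cycle 10: stall // r0:Mul1,r1:6,r2:8,r3:3,r4:Mul2,r5:42
cycle 11: stall // r0:Mul1,r1:6,r2:8,r3:3,r4:Mul2,r5:42
cycle 12: stall // r0:Mul1,r1:6,r2:8,r3:3,r4:Mul2,r5:42
cycle 13: stall // r0:Mul1,r1:6,r2:8,r3:3,r4:Mul2,r5:42
cycle 14: CDB Mul2=588; issue MUL r2<-Mul2 // r0:Mul1,r1:6,r2:Mul2,r3:3,r4:588,r5:42
cycle 15: issue ADD r5<-Add1 // r0:Mul1,r1:6,r2:Mul2,r3:3,r4:588,r5:Add1
cycle 16: issue ADD r2<-Add2 // r0:Mul1,r1:6,r2:Add2,r3:3,r4:588,r5:Add1
cycle 17: stall // r0:Mul1,r1:6,r2:Add2,r3:3,r4:588,r5:Add1
cycle 18: stall // r0:Mul1,r1:6,r2:Add2,r3:3,r4:588,r5:Add1
cycle 19: CDB Mul1=4704; stall // r0:4704,r1:6,r2:Add2,r3:3,r4:588,r5:Add1
cycle 20: CDB Mul2=4704; stall // r0:4704,r1:6,r2:Add2,r3:3,r4:588,r5:Add1
cycle 21: CDB Add1=5292; issue SUB r4<-Add1 // r0:4704,r1:6,r2:Add2,r3:3,r4:Add1,r5:5292
cycle 22: CDB Add2=4710 // r0:4704,r1:6,r2:4710,r3:3,r4:Add1,r5:5292
cycle 23: - // r0:4704,r1:6,r2:4710,r3:3,r4:Add1,r5:5292
cycle 24: CDB Add1=4707 // r0:4704,r1:6,r2:4710,r3:3,r4:4707,r5:5292

STATUS = VALUE 5292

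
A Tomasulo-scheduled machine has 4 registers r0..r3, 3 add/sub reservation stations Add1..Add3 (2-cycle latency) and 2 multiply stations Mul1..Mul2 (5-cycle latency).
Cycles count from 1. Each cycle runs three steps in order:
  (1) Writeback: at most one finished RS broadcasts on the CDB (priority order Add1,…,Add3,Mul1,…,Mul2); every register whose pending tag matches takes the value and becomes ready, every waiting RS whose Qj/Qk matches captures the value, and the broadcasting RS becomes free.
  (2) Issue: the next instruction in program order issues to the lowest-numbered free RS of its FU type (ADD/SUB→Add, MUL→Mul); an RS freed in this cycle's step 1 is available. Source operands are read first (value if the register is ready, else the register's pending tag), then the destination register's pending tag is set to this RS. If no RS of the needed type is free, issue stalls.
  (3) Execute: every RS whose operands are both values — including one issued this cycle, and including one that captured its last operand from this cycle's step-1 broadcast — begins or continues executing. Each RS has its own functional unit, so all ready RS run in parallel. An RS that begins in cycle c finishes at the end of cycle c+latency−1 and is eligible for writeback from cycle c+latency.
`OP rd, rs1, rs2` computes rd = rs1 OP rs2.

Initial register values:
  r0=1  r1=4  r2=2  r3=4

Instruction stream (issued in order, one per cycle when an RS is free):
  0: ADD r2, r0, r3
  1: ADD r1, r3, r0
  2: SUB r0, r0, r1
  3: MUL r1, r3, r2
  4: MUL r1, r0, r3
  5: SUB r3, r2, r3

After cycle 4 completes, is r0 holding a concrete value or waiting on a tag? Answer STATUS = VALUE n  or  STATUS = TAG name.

cycle 1: issue ADD r2<-Add1 // r0:1,r1:4,r2:Add1,r3:4
cycle 2: issue ADD r1<-Add2 // r0:1,r1:Add2,r2:Add1,r3:4
cycle 3: CDB Add1=5; issue SUB r0<-Add1 // r0:Add1,r1:Add2,r2:5,r3:4
cycle 4: CDB Add2=5; issue MUL r1<-Mul1 // r0:Add1,r1:Mul1,r2:5,r3:4

STATUS = TAG Add1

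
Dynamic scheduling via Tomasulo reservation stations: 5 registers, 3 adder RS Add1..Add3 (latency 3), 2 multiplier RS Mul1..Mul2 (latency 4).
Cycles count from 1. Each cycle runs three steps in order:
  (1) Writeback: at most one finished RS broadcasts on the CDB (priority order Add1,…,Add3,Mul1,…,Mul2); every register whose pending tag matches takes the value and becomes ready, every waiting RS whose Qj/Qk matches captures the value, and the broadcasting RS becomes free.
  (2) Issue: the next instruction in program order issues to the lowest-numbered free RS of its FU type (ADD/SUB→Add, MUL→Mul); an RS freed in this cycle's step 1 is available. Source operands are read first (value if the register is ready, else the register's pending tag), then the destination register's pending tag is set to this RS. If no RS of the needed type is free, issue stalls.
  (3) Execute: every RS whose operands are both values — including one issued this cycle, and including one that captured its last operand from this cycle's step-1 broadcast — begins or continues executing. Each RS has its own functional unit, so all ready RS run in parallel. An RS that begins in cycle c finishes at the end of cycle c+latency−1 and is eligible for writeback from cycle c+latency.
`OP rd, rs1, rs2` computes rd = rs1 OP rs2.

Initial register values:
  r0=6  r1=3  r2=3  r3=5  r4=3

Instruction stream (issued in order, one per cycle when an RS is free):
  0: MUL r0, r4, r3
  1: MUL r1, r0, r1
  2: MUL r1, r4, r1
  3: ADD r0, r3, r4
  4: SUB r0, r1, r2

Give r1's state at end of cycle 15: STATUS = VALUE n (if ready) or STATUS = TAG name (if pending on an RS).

STATUS = VALUE 135

c1: issue MUL r0<-Mul1 | r0:Mul1,r1:3,r2:3,r3:5,r4:3
c2: issue MUL r1<-Mul2 | r0:Mul1,r1:Mul2,r2:3,r3:5,r4:3
c3: stall | r0:Mul1,r1:Mul2,r2:3,r3:5,r4:3
c4: stall | r0:Mul1,r1:Mul2,r2:3,r3:5,r4:3
c5: CDB Mul1=15; issue MUL r1<-Mul1 | r0:15,r1:Mul1,r2:3,r3:5,r4:3
c6: issue ADD r0<-Add1 | r0:Add1,r1:Mul1,r2:3,r3:5,r4:3
c7: issue SUB r0<-Add2 | r0:Add2,r1:Mul1,r2:3,r3:5,r4:3
c8: - | r0:Add2,r1:Mul1,r2:3,r3:5,r4:3
c9: CDB Add1=8 | r0:Add2,r1:Mul1,r2:3,r3:5,r4:3
c10: CDB Mul2=45 | r0:Add2,r1:Mul1,r2:3,r3:5,r4:3
c11: - | r0:Add2,r1:Mul1,r2:3,r3:5,r4:3
c12: - | r0:Add2,r1:Mul1,r2:3,r3:5,r4:3
c13: - | r0:Add2,r1:Mul1,r2:3,r3:5,r4:3
c14: CDB Mul1=135 | r0:Add2,r1:135,r2:3,r3:5,r4:3
c15: - | r0:Add2,r1:135,r2:3,r3:5,r4:3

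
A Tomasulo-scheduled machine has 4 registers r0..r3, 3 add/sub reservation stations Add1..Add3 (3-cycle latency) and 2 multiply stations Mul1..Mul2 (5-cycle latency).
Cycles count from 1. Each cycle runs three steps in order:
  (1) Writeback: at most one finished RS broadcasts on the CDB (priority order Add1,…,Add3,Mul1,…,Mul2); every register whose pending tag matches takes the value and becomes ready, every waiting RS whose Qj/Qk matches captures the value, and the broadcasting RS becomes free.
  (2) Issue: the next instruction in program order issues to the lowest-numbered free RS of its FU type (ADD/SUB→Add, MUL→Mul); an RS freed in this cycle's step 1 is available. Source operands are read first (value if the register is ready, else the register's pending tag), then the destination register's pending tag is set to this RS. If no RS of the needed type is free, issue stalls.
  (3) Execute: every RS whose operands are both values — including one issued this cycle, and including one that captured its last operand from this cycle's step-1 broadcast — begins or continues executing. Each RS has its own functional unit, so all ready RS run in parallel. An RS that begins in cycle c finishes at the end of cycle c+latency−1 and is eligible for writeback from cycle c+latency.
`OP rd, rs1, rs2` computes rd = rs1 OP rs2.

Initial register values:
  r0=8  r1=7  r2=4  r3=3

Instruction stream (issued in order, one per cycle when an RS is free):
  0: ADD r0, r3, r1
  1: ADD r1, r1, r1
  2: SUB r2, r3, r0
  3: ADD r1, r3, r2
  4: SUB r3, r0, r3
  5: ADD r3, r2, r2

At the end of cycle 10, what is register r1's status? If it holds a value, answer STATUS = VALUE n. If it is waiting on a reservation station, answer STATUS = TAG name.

cycle 1: issue ADD r0<-Add1 // r0:Add1,r1:7,r2:4,r3:3
cycle 2: issue ADD r1<-Add2 // r0:Add1,r1:Add2,r2:4,r3:3
cycle 3: issue SUB r2<-Add3 // r0:Add1,r1:Add2,r2:Add3,r3:3
cycle 4: CDB Add1=10; issue ADD r1<-Add1 // r0:10,r1:Add1,r2:Add3,r3:3
cycle 5: CDB Add2=14; issue SUB r3<-Add2 // r0:10,r1:Add1,r2:Add3,r3:Add2
cycle 6: stall // r0:10,r1:Add1,r2:Add3,r3:Add2
cycle 7: CDB Add3=-7; issue ADD r3<-Add3 // r0:10,r1:Add1,r2:-7,r3:Add3
cycle 8: CDB Add2=7 // r0:10,r1:Add1,r2:-7,r3:Add3
cycle 9: - // r0:10,r1:Add1,r2:-7,r3:Add3
cycle 10: CDB Add1=-4 // r0:10,r1:-4,r2:-7,r3:Add3

STATUS = VALUE -4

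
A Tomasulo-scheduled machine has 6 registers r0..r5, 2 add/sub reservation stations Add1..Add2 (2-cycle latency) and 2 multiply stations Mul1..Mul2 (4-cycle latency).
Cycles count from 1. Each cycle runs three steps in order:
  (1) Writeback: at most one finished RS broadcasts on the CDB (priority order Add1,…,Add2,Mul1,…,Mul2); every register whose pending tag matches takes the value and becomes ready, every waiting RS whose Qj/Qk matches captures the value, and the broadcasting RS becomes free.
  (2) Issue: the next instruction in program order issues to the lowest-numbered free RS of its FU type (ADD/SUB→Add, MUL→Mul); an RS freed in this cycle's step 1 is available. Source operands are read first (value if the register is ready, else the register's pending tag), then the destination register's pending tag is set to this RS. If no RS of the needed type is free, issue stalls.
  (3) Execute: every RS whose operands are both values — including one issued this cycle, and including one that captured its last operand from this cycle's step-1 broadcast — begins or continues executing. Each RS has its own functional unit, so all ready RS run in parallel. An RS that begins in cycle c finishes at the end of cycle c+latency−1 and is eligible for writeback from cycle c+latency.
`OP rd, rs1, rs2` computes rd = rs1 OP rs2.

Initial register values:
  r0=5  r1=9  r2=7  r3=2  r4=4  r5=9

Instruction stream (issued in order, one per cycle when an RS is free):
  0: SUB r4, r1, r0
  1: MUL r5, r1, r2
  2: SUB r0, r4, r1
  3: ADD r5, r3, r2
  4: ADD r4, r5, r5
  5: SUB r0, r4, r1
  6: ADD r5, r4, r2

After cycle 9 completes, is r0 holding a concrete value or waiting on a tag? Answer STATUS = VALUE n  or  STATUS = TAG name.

cycle 1: issue SUB r4<-Add1 // r0:5,r1:9,r2:7,r3:2,r4:Add1,r5:9
cycle 2: issue MUL r5<-Mul1 // r0:5,r1:9,r2:7,r3:2,r4:Add1,r5:Mul1
cycle 3: CDB Add1=4; issue SUB r0<-Add1 // r0:Add1,r1:9,r2:7,r3:2,r4:4,r5:Mul1
cycle 4: issue ADD r5<-Add2 // r0:Add1,r1:9,r2:7,r3:2,r4:4,r5:Add2
cycle 5: CDB Add1=-5; issue ADD r4<-Add1 // r0:-5,r1:9,r2:7,r3:2,r4:Add1,r5:Add2
cycle 6: CDB Add2=9; issue SUB r0<-Add2 // r0:Add2,r1:9,r2:7,r3:2,r4:Add1,r5:9
cycle 7: CDB Mul1=63; stall // r0:Add2,r1:9,r2:7,r3:2,r4:Add1,r5:9
cycle 8: CDB Add1=18; issue ADD r5<-Add1 // r0:Add2,r1:9,r2:7,r3:2,r4:18,r5:Add1
cycle 9: - // r0:Add2,r1:9,r2:7,r3:2,r4:18,r5:Add1

STATUS = TAG Add2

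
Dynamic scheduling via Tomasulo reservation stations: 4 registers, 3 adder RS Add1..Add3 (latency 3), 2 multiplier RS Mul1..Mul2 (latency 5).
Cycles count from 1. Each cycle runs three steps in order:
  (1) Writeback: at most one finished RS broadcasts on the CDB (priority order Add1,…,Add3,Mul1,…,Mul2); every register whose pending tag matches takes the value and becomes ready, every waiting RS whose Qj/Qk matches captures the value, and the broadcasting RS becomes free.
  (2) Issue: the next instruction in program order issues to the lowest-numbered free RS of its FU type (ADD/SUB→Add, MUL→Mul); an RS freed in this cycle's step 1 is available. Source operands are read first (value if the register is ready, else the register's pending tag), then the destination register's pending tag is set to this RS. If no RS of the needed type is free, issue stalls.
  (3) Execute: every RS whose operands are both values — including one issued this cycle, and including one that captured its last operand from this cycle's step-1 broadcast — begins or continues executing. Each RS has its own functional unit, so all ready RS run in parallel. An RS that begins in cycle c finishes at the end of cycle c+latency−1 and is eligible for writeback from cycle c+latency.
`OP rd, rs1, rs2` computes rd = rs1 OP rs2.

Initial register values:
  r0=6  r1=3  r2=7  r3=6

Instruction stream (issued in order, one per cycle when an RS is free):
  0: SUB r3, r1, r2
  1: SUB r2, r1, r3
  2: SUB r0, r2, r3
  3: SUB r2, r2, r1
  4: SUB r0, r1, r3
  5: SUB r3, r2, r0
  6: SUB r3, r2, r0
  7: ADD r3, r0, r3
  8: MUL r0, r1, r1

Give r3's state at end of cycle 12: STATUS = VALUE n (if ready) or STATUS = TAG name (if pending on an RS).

STATUS = TAG Add3

c1: issue SUB r3<-Add1 | r0:6,r1:3,r2:7,r3:Add1
c2: issue SUB r2<-Add2 | r0:6,r1:3,r2:Add2,r3:Add1
c3: issue SUB r0<-Add3 | r0:Add3,r1:3,r2:Add2,r3:Add1
c4: CDB Add1=-4; issue SUB r2<-Add1 | r0:Add3,r1:3,r2:Add1,r3:-4
c5: stall | r0:Add3,r1:3,r2:Add1,r3:-4
c6: stall | r0:Add3,r1:3,r2:Add1,r3:-4
c7: CDB Add2=7; issue SUB r0<-Add2 | r0:Add2,r1:3,r2:Add1,r3:-4
c8: stall | r0:Add2,r1:3,r2:Add1,r3:-4
c9: stall | r0:Add2,r1:3,r2:Add1,r3:-4
c10: CDB Add1=4; issue SUB r3<-Add1 | r0:Add2,r1:3,r2:4,r3:Add1
c11: CDB Add2=7; issue SUB r3<-Add2 | r0:7,r1:3,r2:4,r3:Add2
c12: CDB Add3=11; issue ADD r3<-Add3 | r0:7,r1:3,r2:4,r3:Add3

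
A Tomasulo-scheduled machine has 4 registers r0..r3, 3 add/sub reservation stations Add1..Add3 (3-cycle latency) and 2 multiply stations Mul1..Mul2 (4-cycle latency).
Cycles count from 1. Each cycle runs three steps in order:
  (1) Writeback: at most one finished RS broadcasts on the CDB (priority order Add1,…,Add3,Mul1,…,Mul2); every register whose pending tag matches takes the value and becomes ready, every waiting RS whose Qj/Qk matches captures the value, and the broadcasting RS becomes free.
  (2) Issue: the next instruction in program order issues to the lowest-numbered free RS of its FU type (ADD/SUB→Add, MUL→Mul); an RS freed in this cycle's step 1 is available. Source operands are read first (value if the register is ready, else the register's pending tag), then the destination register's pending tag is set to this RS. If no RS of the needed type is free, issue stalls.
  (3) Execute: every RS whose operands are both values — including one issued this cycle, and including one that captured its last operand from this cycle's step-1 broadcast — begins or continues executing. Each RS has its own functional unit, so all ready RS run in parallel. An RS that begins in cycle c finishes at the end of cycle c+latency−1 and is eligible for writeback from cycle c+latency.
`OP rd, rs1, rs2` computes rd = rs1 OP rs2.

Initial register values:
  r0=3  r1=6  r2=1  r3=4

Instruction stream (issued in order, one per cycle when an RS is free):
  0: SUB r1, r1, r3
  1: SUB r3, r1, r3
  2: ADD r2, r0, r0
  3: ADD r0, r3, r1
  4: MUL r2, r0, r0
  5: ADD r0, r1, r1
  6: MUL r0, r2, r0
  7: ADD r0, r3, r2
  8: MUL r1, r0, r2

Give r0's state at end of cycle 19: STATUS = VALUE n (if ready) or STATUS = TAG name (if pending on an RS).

  c1: issue SUB r1<-Add1  regs: r0:3,r1:Add1,r2:1,r3:4
  c2: issue SUB r3<-Add2  regs: r0:3,r1:Add1,r2:1,r3:Add2
  c3: issue ADD r2<-Add3  regs: r0:3,r1:Add1,r2:Add3,r3:Add2
  c4: CDB Add1=2; issue ADD r0<-Add1  regs: r0:Add1,r1:2,r2:Add3,r3:Add2
  c5: issue MUL r2<-Mul1  regs: r0:Add1,r1:2,r2:Mul1,r3:Add2
  c6: CDB Add3=6; issue ADD r0<-Add3  regs: r0:Add3,r1:2,r2:Mul1,r3:Add2
  c7: CDB Add2=-2; issue MUL r0<-Mul2  regs: r0:Mul2,r1:2,r2:Mul1,r3:-2
  c8: issue ADD r0<-Add2  regs: r0:Add2,r1:2,r2:Mul1,r3:-2
  c9: CDB Add3=4; stall  regs: r0:Add2,r1:2,r2:Mul1,r3:-2
  c10: CDB Add1=0; stall  regs: r0:Add2,r1:2,r2:Mul1,r3:-2
  c11: stall  regs: r0:Add2,r1:2,r2:Mul1,r3:-2
  c12: stall  regs: r0:Add2,r1:2,r2:Mul1,r3:-2
  c13: stall  regs: r0:Add2,r1:2,r2:Mul1,r3:-2
  c14: CDB Mul1=0; issue MUL r1<-Mul1  regs: r0:Add2,r1:Mul1,r2:0,r3:-2
  c15: -  regs: r0:Add2,r1:Mul1,r2:0,r3:-2
  c16: -  regs: r0:Add2,r1:Mul1,r2:0,r3:-2
  c17: CDB Add2=-2  regs: r0:-2,r1:Mul1,r2:0,r3:-2
  c18: CDB Mul2=0  regs: r0:-2,r1:Mul1,r2:0,r3:-2
  c19: -  regs: r0:-2,r1:Mul1,r2:0,r3:-2

STATUS = VALUE -2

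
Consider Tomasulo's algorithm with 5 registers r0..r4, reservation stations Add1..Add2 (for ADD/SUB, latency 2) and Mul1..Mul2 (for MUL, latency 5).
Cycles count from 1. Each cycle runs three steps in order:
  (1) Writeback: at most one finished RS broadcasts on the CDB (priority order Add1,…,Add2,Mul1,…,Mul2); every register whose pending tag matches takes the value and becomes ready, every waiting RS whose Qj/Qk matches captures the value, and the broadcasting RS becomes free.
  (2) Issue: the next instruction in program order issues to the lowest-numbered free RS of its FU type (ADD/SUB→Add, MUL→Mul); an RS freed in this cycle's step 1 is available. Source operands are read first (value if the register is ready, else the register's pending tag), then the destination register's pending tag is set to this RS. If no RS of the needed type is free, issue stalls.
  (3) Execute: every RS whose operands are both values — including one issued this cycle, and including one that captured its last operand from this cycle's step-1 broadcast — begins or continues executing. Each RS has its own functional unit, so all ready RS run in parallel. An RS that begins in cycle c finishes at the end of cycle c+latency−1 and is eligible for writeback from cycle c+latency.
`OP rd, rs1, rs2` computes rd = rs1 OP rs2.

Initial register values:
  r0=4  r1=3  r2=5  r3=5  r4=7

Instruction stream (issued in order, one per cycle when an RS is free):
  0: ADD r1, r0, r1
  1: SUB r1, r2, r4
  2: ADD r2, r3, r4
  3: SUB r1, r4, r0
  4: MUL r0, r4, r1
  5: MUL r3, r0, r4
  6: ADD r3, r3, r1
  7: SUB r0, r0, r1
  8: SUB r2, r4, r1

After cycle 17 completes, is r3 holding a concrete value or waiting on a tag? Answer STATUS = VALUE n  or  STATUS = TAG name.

c1: issue ADD r1<-Add1 | r0:4,r1:Add1,r2:5,r3:5,r4:7
c2: issue SUB r1<-Add2 | r0:4,r1:Add2,r2:5,r3:5,r4:7
c3: CDB Add1=7; issue ADD r2<-Add1 | r0:4,r1:Add2,r2:Add1,r3:5,r4:7
c4: CDB Add2=-2; issue SUB r1<-Add2 | r0:4,r1:Add2,r2:Add1,r3:5,r4:7
c5: CDB Add1=12; issue MUL r0<-Mul1 | r0:Mul1,r1:Add2,r2:12,r3:5,r4:7
c6: CDB Add2=3; issue MUL r3<-Mul2 | r0:Mul1,r1:3,r2:12,r3:Mul2,r4:7
c7: issue ADD r3<-Add1 | r0:Mul1,r1:3,r2:12,r3:Add1,r4:7
c8: issue SUB r0<-Add2 | r0:Add2,r1:3,r2:12,r3:Add1,r4:7
c9: stall | r0:Add2,r1:3,r2:12,r3:Add1,r4:7
c10: stall | r0:Add2,r1:3,r2:12,r3:Add1,r4:7
c11: CDB Mul1=21; stall | r0:Add2,r1:3,r2:12,r3:Add1,r4:7
c12: stall | r0:Add2,r1:3,r2:12,r3:Add1,r4:7
c13: CDB Add2=18; issue SUB r2<-Add2 | r0:18,r1:3,r2:Add2,r3:Add1,r4:7
c14: - | r0:18,r1:3,r2:Add2,r3:Add1,r4:7
c15: CDB Add2=4 | r0:18,r1:3,r2:4,r3:Add1,r4:7
c16: CDB Mul2=147 | r0:18,r1:3,r2:4,r3:Add1,r4:7
c17: - | r0:18,r1:3,r2:4,r3:Add1,r4:7

STATUS = TAG Add1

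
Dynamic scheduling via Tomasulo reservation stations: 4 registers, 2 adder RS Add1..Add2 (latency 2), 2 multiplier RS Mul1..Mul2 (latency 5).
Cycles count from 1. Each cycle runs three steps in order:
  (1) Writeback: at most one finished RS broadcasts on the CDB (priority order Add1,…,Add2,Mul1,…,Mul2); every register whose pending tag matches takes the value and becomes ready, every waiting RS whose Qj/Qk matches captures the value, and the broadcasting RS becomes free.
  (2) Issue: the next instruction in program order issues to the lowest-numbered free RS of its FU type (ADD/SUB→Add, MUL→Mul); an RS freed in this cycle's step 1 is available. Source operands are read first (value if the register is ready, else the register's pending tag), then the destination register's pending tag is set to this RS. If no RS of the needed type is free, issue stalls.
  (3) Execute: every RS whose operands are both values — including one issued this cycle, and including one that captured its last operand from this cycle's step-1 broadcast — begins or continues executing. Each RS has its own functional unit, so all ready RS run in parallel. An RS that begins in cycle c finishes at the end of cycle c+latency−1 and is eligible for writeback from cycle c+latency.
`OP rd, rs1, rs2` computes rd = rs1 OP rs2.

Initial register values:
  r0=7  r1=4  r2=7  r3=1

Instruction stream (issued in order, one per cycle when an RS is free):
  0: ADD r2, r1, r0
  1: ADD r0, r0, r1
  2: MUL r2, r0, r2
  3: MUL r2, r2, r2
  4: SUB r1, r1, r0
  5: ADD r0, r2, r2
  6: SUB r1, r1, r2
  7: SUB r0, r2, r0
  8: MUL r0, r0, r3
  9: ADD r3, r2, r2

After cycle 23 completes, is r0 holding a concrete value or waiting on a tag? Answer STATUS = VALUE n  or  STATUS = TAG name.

  c1: issue ADD r2<-Add1  regs: r0:7,r1:4,r2:Add1,r3:1
  c2: issue ADD r0<-Add2  regs: r0:Add2,r1:4,r2:Add1,r3:1
  c3: CDB Add1=11; issue MUL r2<-Mul1  regs: r0:Add2,r1:4,r2:Mul1,r3:1
  c4: CDB Add2=11; issue MUL r2<-Mul2  regs: r0:11,r1:4,r2:Mul2,r3:1
  c5: issue SUB r1<-Add1  regs: r0:11,r1:Add1,r2:Mul2,r3:1
  c6: issue ADD r0<-Add2  regs: r0:Add2,r1:Add1,r2:Mul2,r3:1
  c7: CDB Add1=-7; issue SUB r1<-Add1  regs: r0:Add2,r1:Add1,r2:Mul2,r3:1
  c8: stall  regs: r0:Add2,r1:Add1,r2:Mul2,r3:1
  c9: CDB Mul1=121; stall  regs: r0:Add2,r1:Add1,r2:Mul2,r3:1
  c10: stall  regs: r0:Add2,r1:Add1,r2:Mul2,r3:1
  c11: stall  regs: r0:Add2,r1:Add1,r2:Mul2,r3:1
  c12: stall  regs: r0:Add2,r1:Add1,r2:Mul2,r3:1
  c13: stall  regs: r0:Add2,r1:Add1,r2:Mul2,r3:1
  c14: CDB Mul2=14641; stall  regs: r0:Add2,r1:Add1,r2:14641,r3:1
  c15: stall  regs: r0:Add2,r1:Add1,r2:14641,r3:1
  c16: CDB Add1=-14648; issue SUB r0<-Add1  regs: r0:Add1,r1:-14648,r2:14641,r3:1
  c17: CDB Add2=29282; issue MUL r0<-Mul1  regs: r0:Mul1,r1:-14648,r2:14641,r3:1
  c18: issue ADD r3<-Add2  regs: r0:Mul1,r1:-14648,r2:14641,r3:Add2
  c19: CDB Add1=-14641  regs: r0:Mul1,r1:-14648,r2:14641,r3:Add2
  c20: CDB Add2=29282  regs: r0:Mul1,r1:-14648,r2:14641,r3:29282
  c21: -  regs: r0:Mul1,r1:-14648,r2:14641,r3:29282
  c22: -  regs: r0:Mul1,r1:-14648,r2:14641,r3:29282
  c23: -  regs: r0:Mul1,r1:-14648,r2:14641,r3:29282

STATUS = TAG Mul1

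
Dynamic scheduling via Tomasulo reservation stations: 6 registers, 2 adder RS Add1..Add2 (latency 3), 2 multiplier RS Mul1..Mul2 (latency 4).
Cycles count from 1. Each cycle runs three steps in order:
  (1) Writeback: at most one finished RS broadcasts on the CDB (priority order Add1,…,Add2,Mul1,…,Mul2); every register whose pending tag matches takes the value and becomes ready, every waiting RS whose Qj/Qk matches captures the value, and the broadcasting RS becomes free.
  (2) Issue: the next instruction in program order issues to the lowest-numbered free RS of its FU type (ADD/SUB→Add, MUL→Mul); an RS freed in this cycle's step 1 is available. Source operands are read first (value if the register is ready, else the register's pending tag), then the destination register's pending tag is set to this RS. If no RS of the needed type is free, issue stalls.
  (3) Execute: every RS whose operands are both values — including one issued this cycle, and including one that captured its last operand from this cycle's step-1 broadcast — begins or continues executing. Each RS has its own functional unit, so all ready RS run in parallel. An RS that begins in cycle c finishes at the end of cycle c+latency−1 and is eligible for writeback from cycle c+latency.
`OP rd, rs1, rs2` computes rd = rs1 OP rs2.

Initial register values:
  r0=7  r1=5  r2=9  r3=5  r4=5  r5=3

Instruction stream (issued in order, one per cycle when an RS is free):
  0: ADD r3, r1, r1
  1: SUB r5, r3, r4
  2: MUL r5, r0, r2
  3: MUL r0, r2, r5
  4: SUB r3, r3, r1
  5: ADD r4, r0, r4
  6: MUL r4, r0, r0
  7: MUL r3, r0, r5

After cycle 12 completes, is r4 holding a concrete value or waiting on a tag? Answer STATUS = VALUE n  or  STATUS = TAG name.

STATUS = TAG Mul1

  c1: issue ADD r3<-Add1  regs: r0:7,r1:5,r2:9,r3:Add1,r4:5,r5:3
  c2: issue SUB r5<-Add2  regs: r0:7,r1:5,r2:9,r3:Add1,r4:5,r5:Add2
  c3: issue MUL r5<-Mul1  regs: r0:7,r1:5,r2:9,r3:Add1,r4:5,r5:Mul1
  c4: CDB Add1=10; issue MUL r0<-Mul2  regs: r0:Mul2,r1:5,r2:9,r3:10,r4:5,r5:Mul1
  c5: issue SUB r3<-Add1  regs: r0:Mul2,r1:5,r2:9,r3:Add1,r4:5,r5:Mul1
  c6: stall  regs: r0:Mul2,r1:5,r2:9,r3:Add1,r4:5,r5:Mul1
  c7: CDB Add2=5; issue ADD r4<-Add2  regs: r0:Mul2,r1:5,r2:9,r3:Add1,r4:Add2,r5:Mul1
  c8: CDB Add1=5; stall  regs: r0:Mul2,r1:5,r2:9,r3:5,r4:Add2,r5:Mul1
  c9: CDB Mul1=63; issue MUL r4<-Mul1  regs: r0:Mul2,r1:5,r2:9,r3:5,r4:Mul1,r5:63
  c10: stall  regs: r0:Mul2,r1:5,r2:9,r3:5,r4:Mul1,r5:63
  c11: stall  regs: r0:Mul2,r1:5,r2:9,r3:5,r4:Mul1,r5:63
  c12: stall  regs: r0:Mul2,r1:5,r2:9,r3:5,r4:Mul1,r5:63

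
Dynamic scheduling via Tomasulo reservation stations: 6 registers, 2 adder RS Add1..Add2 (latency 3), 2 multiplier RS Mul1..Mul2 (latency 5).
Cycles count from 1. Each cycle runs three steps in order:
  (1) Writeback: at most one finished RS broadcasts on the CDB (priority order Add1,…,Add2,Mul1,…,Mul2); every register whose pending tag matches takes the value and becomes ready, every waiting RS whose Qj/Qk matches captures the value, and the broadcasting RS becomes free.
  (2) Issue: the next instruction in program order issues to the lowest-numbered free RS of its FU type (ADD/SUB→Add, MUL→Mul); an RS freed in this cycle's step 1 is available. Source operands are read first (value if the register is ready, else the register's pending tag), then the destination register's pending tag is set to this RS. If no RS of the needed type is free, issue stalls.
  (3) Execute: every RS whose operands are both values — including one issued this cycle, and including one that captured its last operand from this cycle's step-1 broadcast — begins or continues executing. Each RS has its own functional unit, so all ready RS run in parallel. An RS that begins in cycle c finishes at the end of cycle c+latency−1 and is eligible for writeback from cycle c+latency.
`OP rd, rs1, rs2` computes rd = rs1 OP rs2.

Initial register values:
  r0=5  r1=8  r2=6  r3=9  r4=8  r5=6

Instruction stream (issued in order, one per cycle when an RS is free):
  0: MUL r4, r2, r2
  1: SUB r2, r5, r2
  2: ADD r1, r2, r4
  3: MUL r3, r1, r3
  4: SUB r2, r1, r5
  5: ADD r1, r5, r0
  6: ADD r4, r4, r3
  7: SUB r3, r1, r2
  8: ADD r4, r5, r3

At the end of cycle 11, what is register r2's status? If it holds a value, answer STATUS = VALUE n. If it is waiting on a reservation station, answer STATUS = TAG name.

STATUS = TAG Add1

  c1: issue MUL r4<-Mul1  regs: r0:5,r1:8,r2:6,r3:9,r4:Mul1,r5:6
  c2: issue SUB r2<-Add1  regs: r0:5,r1:8,r2:Add1,r3:9,r4:Mul1,r5:6
  c3: issue ADD r1<-Add2  regs: r0:5,r1:Add2,r2:Add1,r3:9,r4:Mul1,r5:6
  c4: issue MUL r3<-Mul2  regs: r0:5,r1:Add2,r2:Add1,r3:Mul2,r4:Mul1,r5:6
  c5: CDB Add1=0; issue SUB r2<-Add1  regs: r0:5,r1:Add2,r2:Add1,r3:Mul2,r4:Mul1,r5:6
  c6: CDB Mul1=36; stall  regs: r0:5,r1:Add2,r2:Add1,r3:Mul2,r4:36,r5:6
  c7: stall  regs: r0:5,r1:Add2,r2:Add1,r3:Mul2,r4:36,r5:6
  c8: stall  regs: r0:5,r1:Add2,r2:Add1,r3:Mul2,r4:36,r5:6
  c9: CDB Add2=36; issue ADD r1<-Add2  regs: r0:5,r1:Add2,r2:Add1,r3:Mul2,r4:36,r5:6
  c10: stall  regs: r0:5,r1:Add2,r2:Add1,r3:Mul2,r4:36,r5:6
  c11: stall  regs: r0:5,r1:Add2,r2:Add1,r3:Mul2,r4:36,r5:6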